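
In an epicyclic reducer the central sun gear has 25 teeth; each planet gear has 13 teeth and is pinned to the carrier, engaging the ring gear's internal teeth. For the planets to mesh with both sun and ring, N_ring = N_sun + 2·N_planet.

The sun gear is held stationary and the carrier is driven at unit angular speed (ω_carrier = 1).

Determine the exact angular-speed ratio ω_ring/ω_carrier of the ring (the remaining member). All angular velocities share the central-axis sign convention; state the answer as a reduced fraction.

76/51

N_ring = 25 + 2·13 = 51
25(ω_s−ω_c) = −51(ω_r−ω_c),  ω_s=0, ω_c=1
ω_r = 1 − (25/51)(0−1) = 76/51
ω_r/ω_c = 76/51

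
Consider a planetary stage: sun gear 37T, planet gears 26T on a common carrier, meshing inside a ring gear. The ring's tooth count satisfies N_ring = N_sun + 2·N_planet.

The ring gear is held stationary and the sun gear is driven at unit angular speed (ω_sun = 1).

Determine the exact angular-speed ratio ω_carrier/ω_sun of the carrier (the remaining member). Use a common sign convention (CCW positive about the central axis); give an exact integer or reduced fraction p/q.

37/126

N_ring = 37 + 2·26 = 89
37(ω_s−ω_c) = −89(ω_r−ω_c),  ω_r=0, ω_s=1
37(1−ω_c) = −89(0−ω_c)  ⇒  126ω_c = 37  ⇒  ω_c = 37/126
ω_c/ω_s = 37/126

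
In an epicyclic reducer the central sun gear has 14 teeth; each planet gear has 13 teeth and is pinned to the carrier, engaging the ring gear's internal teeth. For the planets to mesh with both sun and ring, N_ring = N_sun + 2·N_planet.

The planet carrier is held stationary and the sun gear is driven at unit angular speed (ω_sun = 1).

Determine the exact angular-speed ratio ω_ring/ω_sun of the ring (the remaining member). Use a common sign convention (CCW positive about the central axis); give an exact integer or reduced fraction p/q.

-7/20

N_ring = 14 + 2·13 = 40
14(ω_s−ω_c) = −40(ω_r−ω_c),  ω_c=0, ω_s=1
ω_r = 0 − (14/40)(1−0) = -7/20
ω_r/ω_s = -7/20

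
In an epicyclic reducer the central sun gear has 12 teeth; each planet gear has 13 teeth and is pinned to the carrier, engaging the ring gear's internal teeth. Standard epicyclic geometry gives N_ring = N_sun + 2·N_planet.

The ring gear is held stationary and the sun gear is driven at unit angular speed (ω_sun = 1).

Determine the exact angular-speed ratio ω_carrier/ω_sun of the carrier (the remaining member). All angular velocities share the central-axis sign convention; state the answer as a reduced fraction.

N_ring = 12 + 2·13 = 38
12(ω_s−ω_c) = −38(ω_r−ω_c),  ω_r=0, ω_s=1
12(1−ω_c) = −38(0−ω_c)  ⇒  50ω_c = 12  ⇒  ω_c = 6/25
ω_c/ω_s = 6/25

6/25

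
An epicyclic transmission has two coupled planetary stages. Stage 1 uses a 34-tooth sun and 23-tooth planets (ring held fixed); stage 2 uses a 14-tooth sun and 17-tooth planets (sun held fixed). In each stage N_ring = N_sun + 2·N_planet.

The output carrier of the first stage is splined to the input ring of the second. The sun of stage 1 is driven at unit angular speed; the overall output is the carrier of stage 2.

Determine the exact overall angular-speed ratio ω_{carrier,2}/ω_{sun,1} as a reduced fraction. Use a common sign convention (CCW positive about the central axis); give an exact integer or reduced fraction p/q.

Stage 1: N_ring = 34 + 2·23 = 80
Stage 1: 34(ω_s−ω_c) = −80(ω_r−ω_c),  ω_r=0, ω_s=1
Stage 1: 34(1−ω_c) = −80(0−ω_c)  ⇒  114ω_c = 34  ⇒  ω_c = 17/57
  ⇒ ω_c¹/ω_s¹ = 17/57
Stage 2: N_ring = 14 + 2·17 = 48
Stage 2: 14(ω_s−ω_c) = −48(ω_r−ω_c),  ω_s=0, ω_r=1
Stage 2: 14(0−ω_c) = −48(1−ω_c)  ⇒  62ω_c = 48  ⇒  ω_c = 24/31
  ⇒ ω_c²/ω_r² = 24/31
Coupling ω_r² = ω_c¹ ⇒ overall = 17/57 × 24/31 = 136/589

136/589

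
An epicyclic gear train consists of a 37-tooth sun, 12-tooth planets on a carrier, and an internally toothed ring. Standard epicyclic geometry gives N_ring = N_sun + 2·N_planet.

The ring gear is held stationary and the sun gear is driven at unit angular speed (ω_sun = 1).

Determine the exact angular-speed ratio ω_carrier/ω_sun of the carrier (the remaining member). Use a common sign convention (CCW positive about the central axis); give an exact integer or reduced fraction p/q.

N_ring = 37 + 2·12 = 61
37(ω_s−ω_c) = −61(ω_r−ω_c),  ω_r=0, ω_s=1
37(1−ω_c) = −61(0−ω_c)  ⇒  98ω_c = 37  ⇒  ω_c = 37/98
ω_c/ω_s = 37/98

37/98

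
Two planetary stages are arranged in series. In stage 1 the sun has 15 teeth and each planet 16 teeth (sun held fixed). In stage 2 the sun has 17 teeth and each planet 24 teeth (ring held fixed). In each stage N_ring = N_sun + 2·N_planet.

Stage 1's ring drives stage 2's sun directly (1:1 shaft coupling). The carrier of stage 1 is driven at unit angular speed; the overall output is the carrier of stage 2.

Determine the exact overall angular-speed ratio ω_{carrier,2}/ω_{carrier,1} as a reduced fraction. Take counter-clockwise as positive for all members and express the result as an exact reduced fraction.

527/1927

Stage 1: N_ring = 15 + 2·16 = 47
Stage 1: 15(ω_s−ω_c) = −47(ω_r−ω_c),  ω_s=0, ω_c=1
Stage 1: ω_r = 1 − (15/47)(0−1) = 62/47
  ⇒ ω_r¹/ω_c¹ = 62/47
Stage 2: N_ring = 17 + 2·24 = 65
Stage 2: 17(ω_s−ω_c) = −65(ω_r−ω_c),  ω_r=0, ω_s=1
Stage 2: 17(1−ω_c) = −65(0−ω_c)  ⇒  82ω_c = 17  ⇒  ω_c = 17/82
  ⇒ ω_c²/ω_s² = 17/82
Coupling ω_s² = ω_r¹ ⇒ overall = 62/47 × 17/82 = 527/1927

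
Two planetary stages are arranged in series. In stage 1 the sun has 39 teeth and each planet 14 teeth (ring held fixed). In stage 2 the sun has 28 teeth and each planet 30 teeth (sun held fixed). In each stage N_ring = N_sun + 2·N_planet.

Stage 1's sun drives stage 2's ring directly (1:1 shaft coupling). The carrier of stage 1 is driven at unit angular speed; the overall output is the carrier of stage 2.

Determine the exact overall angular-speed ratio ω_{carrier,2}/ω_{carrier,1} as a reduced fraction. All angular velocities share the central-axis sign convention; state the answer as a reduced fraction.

2332/1131

Stage 1: N_ring = 39 + 2·14 = 67
Stage 1: 39(ω_s−ω_c) = −67(ω_r−ω_c),  ω_r=0, ω_c=1
Stage 1: ω_s = 1 − (67/39)(0−1) = 106/39
  ⇒ ω_s¹/ω_c¹ = 106/39
Stage 2: N_ring = 28 + 2·30 = 88
Stage 2: 28(ω_s−ω_c) = −88(ω_r−ω_c),  ω_s=0, ω_r=1
Stage 2: 28(0−ω_c) = −88(1−ω_c)  ⇒  116ω_c = 88  ⇒  ω_c = 22/29
  ⇒ ω_c²/ω_r² = 22/29
Coupling ω_r² = ω_s¹ ⇒ overall = 106/39 × 22/29 = 2332/1131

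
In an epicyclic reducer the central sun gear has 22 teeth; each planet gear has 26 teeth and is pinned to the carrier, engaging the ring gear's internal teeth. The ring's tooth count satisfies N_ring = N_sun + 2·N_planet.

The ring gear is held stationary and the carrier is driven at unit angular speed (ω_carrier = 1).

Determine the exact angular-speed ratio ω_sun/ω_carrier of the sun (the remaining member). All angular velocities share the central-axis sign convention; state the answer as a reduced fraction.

N_ring = 22 + 2·26 = 74
22(ω_s−ω_c) = −74(ω_r−ω_c),  ω_r=0, ω_c=1
ω_s = 1 − (74/22)(0−1) = 48/11
ω_s/ω_c = 48/11

48/11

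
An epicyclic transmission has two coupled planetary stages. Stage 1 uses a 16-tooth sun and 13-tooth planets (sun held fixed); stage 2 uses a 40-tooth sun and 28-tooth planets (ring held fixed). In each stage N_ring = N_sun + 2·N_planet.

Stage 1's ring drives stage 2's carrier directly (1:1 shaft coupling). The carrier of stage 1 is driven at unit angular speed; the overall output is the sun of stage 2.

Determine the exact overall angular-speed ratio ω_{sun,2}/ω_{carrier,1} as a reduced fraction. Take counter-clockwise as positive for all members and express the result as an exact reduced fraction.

493/105

Stage 1: N_ring = 16 + 2·13 = 42
Stage 1: 16(ω_s−ω_c) = −42(ω_r−ω_c),  ω_s=0, ω_c=1
Stage 1: ω_r = 1 − (16/42)(0−1) = 29/21
  ⇒ ω_r¹/ω_c¹ = 29/21
Stage 2: N_ring = 40 + 2·28 = 96
Stage 2: 40(ω_s−ω_c) = −96(ω_r−ω_c),  ω_r=0, ω_c=1
Stage 2: ω_s = 1 − (96/40)(0−1) = 17/5
  ⇒ ω_s²/ω_c² = 17/5
Coupling ω_c² = ω_r¹ ⇒ overall = 29/21 × 17/5 = 493/105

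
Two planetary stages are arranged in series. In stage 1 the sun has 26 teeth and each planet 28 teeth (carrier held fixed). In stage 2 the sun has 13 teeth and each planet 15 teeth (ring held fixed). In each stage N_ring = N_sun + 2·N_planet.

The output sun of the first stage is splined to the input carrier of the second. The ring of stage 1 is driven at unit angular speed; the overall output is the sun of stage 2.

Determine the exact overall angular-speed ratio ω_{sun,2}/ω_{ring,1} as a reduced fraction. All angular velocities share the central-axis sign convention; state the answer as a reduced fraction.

-2296/169

Stage 1: N_ring = 26 + 2·28 = 82
Stage 1: 26(ω_s−ω_c) = −82(ω_r−ω_c),  ω_c=0, ω_r=1
Stage 1: ω_s = 0 − (82/26)(1−0) = -41/13
  ⇒ ω_s¹/ω_r¹ = -41/13
Stage 2: N_ring = 13 + 2·15 = 43
Stage 2: 13(ω_s−ω_c) = −43(ω_r−ω_c),  ω_r=0, ω_c=1
Stage 2: ω_s = 1 − (43/13)(0−1) = 56/13
  ⇒ ω_s²/ω_c² = 56/13
Coupling ω_c² = ω_s¹ ⇒ overall = -41/13 × 56/13 = -2296/169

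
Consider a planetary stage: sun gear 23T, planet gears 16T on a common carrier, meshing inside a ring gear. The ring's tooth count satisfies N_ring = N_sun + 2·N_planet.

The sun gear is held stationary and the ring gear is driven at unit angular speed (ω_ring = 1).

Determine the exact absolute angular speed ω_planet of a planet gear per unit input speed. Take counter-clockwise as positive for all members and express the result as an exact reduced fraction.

N_ring = 23 + 2·16 = 55
23(ω_s−ω_c) = −55(ω_r−ω_c),  ω_s=0, ω_r=1
23(0−ω_c) = −55(1−ω_c)  ⇒  78ω_c = 55  ⇒  ω_c = 55/78
sun–planet: 23·(0−55/78) = −16·(ω_p−ω_c)  ⇒  ω_p−ω_c = −(23/16)·(-55/78) = 1265/1248
ω_p = 55/78 + 1265/1248 = 55/32

55/32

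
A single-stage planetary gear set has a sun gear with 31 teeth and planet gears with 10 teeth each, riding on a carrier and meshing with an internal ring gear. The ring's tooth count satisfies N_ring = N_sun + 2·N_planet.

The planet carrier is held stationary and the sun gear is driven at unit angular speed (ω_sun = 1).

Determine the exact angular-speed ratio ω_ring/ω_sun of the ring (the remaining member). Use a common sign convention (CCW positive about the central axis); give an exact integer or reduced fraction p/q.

N_ring = 31 + 2·10 = 51
31(ω_s−ω_c) = −51(ω_r−ω_c),  ω_c=0, ω_s=1
ω_r = 0 − (31/51)(1−0) = -31/51
ω_r/ω_s = -31/51

-31/51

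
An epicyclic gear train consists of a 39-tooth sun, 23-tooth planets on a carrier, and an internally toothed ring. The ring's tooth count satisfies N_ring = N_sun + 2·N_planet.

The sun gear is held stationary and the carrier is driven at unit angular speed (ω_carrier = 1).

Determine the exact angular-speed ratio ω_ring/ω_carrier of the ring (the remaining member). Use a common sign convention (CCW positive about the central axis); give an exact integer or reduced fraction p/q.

N_ring = 39 + 2·23 = 85
39(ω_s−ω_c) = −85(ω_r−ω_c),  ω_s=0, ω_c=1
ω_r = 1 − (39/85)(0−1) = 124/85
ω_r/ω_c = 124/85

124/85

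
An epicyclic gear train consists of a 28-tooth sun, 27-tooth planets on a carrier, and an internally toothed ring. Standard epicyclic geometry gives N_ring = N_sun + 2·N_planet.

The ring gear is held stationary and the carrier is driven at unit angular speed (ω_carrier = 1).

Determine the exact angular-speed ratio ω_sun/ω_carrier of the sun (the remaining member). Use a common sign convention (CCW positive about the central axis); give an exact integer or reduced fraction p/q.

N_ring = 28 + 2·27 = 82
28(ω_s−ω_c) = −82(ω_r−ω_c),  ω_r=0, ω_c=1
ω_s = 1 − (82/28)(0−1) = 55/14
ω_s/ω_c = 55/14

55/14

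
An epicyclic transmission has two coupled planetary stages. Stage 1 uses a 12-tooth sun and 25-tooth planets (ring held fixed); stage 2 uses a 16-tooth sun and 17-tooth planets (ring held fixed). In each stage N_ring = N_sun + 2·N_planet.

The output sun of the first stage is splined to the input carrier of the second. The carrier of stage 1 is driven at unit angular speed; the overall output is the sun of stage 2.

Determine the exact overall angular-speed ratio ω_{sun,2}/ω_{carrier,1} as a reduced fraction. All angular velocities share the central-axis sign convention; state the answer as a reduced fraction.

407/16

Stage 1: N_ring = 12 + 2·25 = 62
Stage 1: 12(ω_s−ω_c) = −62(ω_r−ω_c),  ω_r=0, ω_c=1
Stage 1: ω_s = 1 − (62/12)(0−1) = 37/6
  ⇒ ω_s¹/ω_c¹ = 37/6
Stage 2: N_ring = 16 + 2·17 = 50
Stage 2: 16(ω_s−ω_c) = −50(ω_r−ω_c),  ω_r=0, ω_c=1
Stage 2: ω_s = 1 − (50/16)(0−1) = 33/8
  ⇒ ω_s²/ω_c² = 33/8
Coupling ω_c² = ω_s¹ ⇒ overall = 37/6 × 33/8 = 407/16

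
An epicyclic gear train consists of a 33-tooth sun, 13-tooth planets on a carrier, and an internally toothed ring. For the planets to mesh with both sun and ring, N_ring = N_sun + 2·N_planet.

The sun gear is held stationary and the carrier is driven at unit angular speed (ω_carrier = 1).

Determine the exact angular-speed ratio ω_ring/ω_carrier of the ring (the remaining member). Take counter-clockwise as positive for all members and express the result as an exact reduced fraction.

N_ring = 33 + 2·13 = 59
33(ω_s−ω_c) = −59(ω_r−ω_c),  ω_s=0, ω_c=1
ω_r = 1 − (33/59)(0−1) = 92/59
ω_r/ω_c = 92/59

92/59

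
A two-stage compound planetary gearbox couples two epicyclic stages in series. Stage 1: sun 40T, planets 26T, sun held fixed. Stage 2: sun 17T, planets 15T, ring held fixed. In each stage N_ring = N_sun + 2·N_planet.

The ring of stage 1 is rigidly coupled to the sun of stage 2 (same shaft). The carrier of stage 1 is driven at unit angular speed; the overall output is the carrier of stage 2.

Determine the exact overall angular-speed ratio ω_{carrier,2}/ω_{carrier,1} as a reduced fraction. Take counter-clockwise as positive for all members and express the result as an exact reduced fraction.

Stage 1: N_ring = 40 + 2·26 = 92
Stage 1: 40(ω_s−ω_c) = −92(ω_r−ω_c),  ω_s=0, ω_c=1
Stage 1: ω_r = 1 − (40/92)(0−1) = 33/23
  ⇒ ω_r¹/ω_c¹ = 33/23
Stage 2: N_ring = 17 + 2·15 = 47
Stage 2: 17(ω_s−ω_c) = −47(ω_r−ω_c),  ω_r=0, ω_s=1
Stage 2: 17(1−ω_c) = −47(0−ω_c)  ⇒  64ω_c = 17  ⇒  ω_c = 17/64
  ⇒ ω_c²/ω_s² = 17/64
Coupling ω_s² = ω_r¹ ⇒ overall = 33/23 × 17/64 = 561/1472

561/1472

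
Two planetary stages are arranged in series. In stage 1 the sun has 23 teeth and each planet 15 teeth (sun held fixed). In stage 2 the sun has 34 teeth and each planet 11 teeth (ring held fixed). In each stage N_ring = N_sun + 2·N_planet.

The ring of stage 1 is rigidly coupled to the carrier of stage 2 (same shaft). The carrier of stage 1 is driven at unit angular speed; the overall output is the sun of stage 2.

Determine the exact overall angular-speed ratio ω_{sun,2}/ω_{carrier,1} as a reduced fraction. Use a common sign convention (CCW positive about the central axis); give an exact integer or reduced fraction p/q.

Stage 1: N_ring = 23 + 2·15 = 53
Stage 1: 23(ω_s−ω_c) = −53(ω_r−ω_c),  ω_s=0, ω_c=1
Stage 1: ω_r = 1 − (23/53)(0−1) = 76/53
  ⇒ ω_r¹/ω_c¹ = 76/53
Stage 2: N_ring = 34 + 2·11 = 56
Stage 2: 34(ω_s−ω_c) = −56(ω_r−ω_c),  ω_r=0, ω_c=1
Stage 2: ω_s = 1 − (56/34)(0−1) = 45/17
  ⇒ ω_s²/ω_c² = 45/17
Coupling ω_c² = ω_r¹ ⇒ overall = 76/53 × 45/17 = 3420/901

3420/901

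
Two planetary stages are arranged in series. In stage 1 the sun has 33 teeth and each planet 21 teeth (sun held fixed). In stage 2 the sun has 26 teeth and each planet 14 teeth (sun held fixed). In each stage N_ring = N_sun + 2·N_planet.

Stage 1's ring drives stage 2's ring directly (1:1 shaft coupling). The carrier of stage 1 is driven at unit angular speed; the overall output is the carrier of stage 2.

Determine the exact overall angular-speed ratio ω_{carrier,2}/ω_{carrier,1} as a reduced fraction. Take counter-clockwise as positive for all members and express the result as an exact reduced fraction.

Stage 1: N_ring = 33 + 2·21 = 75
Stage 1: 33(ω_s−ω_c) = −75(ω_r−ω_c),  ω_s=0, ω_c=1
Stage 1: ω_r = 1 − (33/75)(0−1) = 36/25
  ⇒ ω_r¹/ω_c¹ = 36/25
Stage 2: N_ring = 26 + 2·14 = 54
Stage 2: 26(ω_s−ω_c) = −54(ω_r−ω_c),  ω_s=0, ω_r=1
Stage 2: 26(0−ω_c) = −54(1−ω_c)  ⇒  80ω_c = 54  ⇒  ω_c = 27/40
  ⇒ ω_c²/ω_r² = 27/40
Coupling ω_r² = ω_r¹ ⇒ overall = 36/25 × 27/40 = 243/250

243/250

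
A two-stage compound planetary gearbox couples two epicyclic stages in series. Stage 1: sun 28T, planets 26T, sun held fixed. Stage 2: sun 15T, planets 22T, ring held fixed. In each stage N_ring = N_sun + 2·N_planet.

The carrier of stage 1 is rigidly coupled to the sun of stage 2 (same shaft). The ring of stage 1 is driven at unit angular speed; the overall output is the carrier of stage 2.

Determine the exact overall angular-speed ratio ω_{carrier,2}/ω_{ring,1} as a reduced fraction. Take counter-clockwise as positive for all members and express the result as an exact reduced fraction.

Stage 1: N_ring = 28 + 2·26 = 80
Stage 1: 28(ω_s−ω_c) = −80(ω_r−ω_c),  ω_s=0, ω_r=1
Stage 1: 28(0−ω_c) = −80(1−ω_c)  ⇒  108ω_c = 80  ⇒  ω_c = 20/27
  ⇒ ω_c¹/ω_r¹ = 20/27
Stage 2: N_ring = 15 + 2·22 = 59
Stage 2: 15(ω_s−ω_c) = −59(ω_r−ω_c),  ω_r=0, ω_s=1
Stage 2: 15(1−ω_c) = −59(0−ω_c)  ⇒  74ω_c = 15  ⇒  ω_c = 15/74
  ⇒ ω_c²/ω_s² = 15/74
Coupling ω_s² = ω_c¹ ⇒ overall = 20/27 × 15/74 = 50/333

50/333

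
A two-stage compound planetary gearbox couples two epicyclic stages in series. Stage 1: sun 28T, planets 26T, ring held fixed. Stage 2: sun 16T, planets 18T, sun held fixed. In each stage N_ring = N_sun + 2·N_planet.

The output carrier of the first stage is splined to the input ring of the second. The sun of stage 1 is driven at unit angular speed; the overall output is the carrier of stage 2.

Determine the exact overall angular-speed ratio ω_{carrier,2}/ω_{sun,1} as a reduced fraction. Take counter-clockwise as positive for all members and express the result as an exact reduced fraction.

91/459

Stage 1: N_ring = 28 + 2·26 = 80
Stage 1: 28(ω_s−ω_c) = −80(ω_r−ω_c),  ω_r=0, ω_s=1
Stage 1: 28(1−ω_c) = −80(0−ω_c)  ⇒  108ω_c = 28  ⇒  ω_c = 7/27
  ⇒ ω_c¹/ω_s¹ = 7/27
Stage 2: N_ring = 16 + 2·18 = 52
Stage 2: 16(ω_s−ω_c) = −52(ω_r−ω_c),  ω_s=0, ω_r=1
Stage 2: 16(0−ω_c) = −52(1−ω_c)  ⇒  68ω_c = 52  ⇒  ω_c = 13/17
  ⇒ ω_c²/ω_r² = 13/17
Coupling ω_r² = ω_c¹ ⇒ overall = 7/27 × 13/17 = 91/459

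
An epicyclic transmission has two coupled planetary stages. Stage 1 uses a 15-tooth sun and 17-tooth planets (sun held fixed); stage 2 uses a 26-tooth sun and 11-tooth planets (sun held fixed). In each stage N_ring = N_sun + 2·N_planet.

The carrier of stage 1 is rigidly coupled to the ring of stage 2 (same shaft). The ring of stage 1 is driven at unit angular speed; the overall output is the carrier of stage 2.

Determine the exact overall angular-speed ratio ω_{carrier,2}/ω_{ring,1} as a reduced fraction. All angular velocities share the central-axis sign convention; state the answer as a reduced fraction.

Stage 1: N_ring = 15 + 2·17 = 49
Stage 1: 15(ω_s−ω_c) = −49(ω_r−ω_c),  ω_s=0, ω_r=1
Stage 1: 15(0−ω_c) = −49(1−ω_c)  ⇒  64ω_c = 49  ⇒  ω_c = 49/64
  ⇒ ω_c¹/ω_r¹ = 49/64
Stage 2: N_ring = 26 + 2·11 = 48
Stage 2: 26(ω_s−ω_c) = −48(ω_r−ω_c),  ω_s=0, ω_r=1
Stage 2: 26(0−ω_c) = −48(1−ω_c)  ⇒  74ω_c = 48  ⇒  ω_c = 24/37
  ⇒ ω_c²/ω_r² = 24/37
Coupling ω_r² = ω_c¹ ⇒ overall = 49/64 × 24/37 = 147/296

147/296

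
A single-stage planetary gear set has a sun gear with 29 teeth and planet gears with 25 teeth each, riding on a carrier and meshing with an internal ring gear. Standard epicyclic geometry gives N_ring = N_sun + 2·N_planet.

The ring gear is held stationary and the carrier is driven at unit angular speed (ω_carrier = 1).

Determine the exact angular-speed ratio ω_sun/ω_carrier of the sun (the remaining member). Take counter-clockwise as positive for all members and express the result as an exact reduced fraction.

N_ring = 29 + 2·25 = 79
29(ω_s−ω_c) = −79(ω_r−ω_c),  ω_r=0, ω_c=1
ω_s = 1 − (79/29)(0−1) = 108/29
ω_s/ω_c = 108/29

108/29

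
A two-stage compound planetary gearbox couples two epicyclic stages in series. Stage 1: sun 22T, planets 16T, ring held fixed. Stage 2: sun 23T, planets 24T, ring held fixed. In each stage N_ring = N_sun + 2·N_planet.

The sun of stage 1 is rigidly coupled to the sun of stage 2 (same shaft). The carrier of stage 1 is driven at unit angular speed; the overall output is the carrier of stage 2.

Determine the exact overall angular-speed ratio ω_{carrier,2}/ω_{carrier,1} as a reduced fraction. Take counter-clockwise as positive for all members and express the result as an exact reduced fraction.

437/517

Stage 1: N_ring = 22 + 2·16 = 54
Stage 1: 22(ω_s−ω_c) = −54(ω_r−ω_c),  ω_r=0, ω_c=1
Stage 1: ω_s = 1 − (54/22)(0−1) = 38/11
  ⇒ ω_s¹/ω_c¹ = 38/11
Stage 2: N_ring = 23 + 2·24 = 71
Stage 2: 23(ω_s−ω_c) = −71(ω_r−ω_c),  ω_r=0, ω_s=1
Stage 2: 23(1−ω_c) = −71(0−ω_c)  ⇒  94ω_c = 23  ⇒  ω_c = 23/94
  ⇒ ω_c²/ω_s² = 23/94
Coupling ω_s² = ω_s¹ ⇒ overall = 38/11 × 23/94 = 437/517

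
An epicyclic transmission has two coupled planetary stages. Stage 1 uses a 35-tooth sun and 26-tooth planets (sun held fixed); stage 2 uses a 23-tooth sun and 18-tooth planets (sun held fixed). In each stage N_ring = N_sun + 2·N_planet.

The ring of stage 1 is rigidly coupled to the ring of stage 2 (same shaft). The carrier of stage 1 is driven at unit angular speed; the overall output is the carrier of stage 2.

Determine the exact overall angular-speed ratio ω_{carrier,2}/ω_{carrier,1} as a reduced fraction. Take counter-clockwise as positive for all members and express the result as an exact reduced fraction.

Stage 1: N_ring = 35 + 2·26 = 87
Stage 1: 35(ω_s−ω_c) = −87(ω_r−ω_c),  ω_s=0, ω_c=1
Stage 1: ω_r = 1 − (35/87)(0−1) = 122/87
  ⇒ ω_r¹/ω_c¹ = 122/87
Stage 2: N_ring = 23 + 2·18 = 59
Stage 2: 23(ω_s−ω_c) = −59(ω_r−ω_c),  ω_s=0, ω_r=1
Stage 2: 23(0−ω_c) = −59(1−ω_c)  ⇒  82ω_c = 59  ⇒  ω_c = 59/82
  ⇒ ω_c²/ω_r² = 59/82
Coupling ω_r² = ω_r¹ ⇒ overall = 122/87 × 59/82 = 3599/3567

3599/3567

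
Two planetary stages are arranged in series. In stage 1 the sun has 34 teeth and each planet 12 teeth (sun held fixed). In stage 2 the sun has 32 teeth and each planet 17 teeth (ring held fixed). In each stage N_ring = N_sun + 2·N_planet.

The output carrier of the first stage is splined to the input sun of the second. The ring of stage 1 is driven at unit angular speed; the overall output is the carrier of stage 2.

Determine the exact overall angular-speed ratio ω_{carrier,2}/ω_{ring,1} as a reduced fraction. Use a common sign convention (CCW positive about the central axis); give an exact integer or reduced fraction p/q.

Stage 1: N_ring = 34 + 2·12 = 58
Stage 1: 34(ω_s−ω_c) = −58(ω_r−ω_c),  ω_s=0, ω_r=1
Stage 1: 34(0−ω_c) = −58(1−ω_c)  ⇒  92ω_c = 58  ⇒  ω_c = 29/46
  ⇒ ω_c¹/ω_r¹ = 29/46
Stage 2: N_ring = 32 + 2·17 = 66
Stage 2: 32(ω_s−ω_c) = −66(ω_r−ω_c),  ω_r=0, ω_s=1
Stage 2: 32(1−ω_c) = −66(0−ω_c)  ⇒  98ω_c = 32  ⇒  ω_c = 16/49
  ⇒ ω_c²/ω_s² = 16/49
Coupling ω_s² = ω_c¹ ⇒ overall = 29/46 × 16/49 = 232/1127

232/1127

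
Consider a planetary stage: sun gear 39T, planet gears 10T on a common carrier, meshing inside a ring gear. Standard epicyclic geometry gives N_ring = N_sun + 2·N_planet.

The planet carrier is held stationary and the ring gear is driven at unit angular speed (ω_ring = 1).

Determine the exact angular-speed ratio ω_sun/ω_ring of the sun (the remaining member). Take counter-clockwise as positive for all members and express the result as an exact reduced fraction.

N_ring = 39 + 2·10 = 59
39(ω_s−ω_c) = −59(ω_r−ω_c),  ω_c=0, ω_r=1
ω_s = 0 − (59/39)(1−0) = -59/39
ω_s/ω_r = -59/39

-59/39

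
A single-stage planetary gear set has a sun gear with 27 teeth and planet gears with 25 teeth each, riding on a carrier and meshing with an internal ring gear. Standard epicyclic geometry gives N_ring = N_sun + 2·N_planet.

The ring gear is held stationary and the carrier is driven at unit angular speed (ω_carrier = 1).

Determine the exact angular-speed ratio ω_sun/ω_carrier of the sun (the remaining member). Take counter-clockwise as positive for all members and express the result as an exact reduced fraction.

104/27

N_ring = 27 + 2·25 = 77
27(ω_s−ω_c) = −77(ω_r−ω_c),  ω_r=0, ω_c=1
ω_s = 1 − (77/27)(0−1) = 104/27
ω_s/ω_c = 104/27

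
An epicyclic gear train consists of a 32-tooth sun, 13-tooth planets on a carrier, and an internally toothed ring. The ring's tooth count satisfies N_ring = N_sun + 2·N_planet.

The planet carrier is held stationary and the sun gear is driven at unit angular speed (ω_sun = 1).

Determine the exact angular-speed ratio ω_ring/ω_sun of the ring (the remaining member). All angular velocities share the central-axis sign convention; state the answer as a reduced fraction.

-16/29

N_ring = 32 + 2·13 = 58
32(ω_s−ω_c) = −58(ω_r−ω_c),  ω_c=0, ω_s=1
ω_r = 0 − (32/58)(1−0) = -16/29
ω_r/ω_s = -16/29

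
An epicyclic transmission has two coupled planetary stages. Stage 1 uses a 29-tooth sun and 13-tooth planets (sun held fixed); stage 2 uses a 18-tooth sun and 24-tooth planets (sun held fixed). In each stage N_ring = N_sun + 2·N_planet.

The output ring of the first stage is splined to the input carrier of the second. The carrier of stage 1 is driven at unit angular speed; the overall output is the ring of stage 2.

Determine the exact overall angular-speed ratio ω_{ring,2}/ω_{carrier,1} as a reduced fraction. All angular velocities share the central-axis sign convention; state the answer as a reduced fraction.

1176/605

Stage 1: N_ring = 29 + 2·13 = 55
Stage 1: 29(ω_s−ω_c) = −55(ω_r−ω_c),  ω_s=0, ω_c=1
Stage 1: ω_r = 1 − (29/55)(0−1) = 84/55
  ⇒ ω_r¹/ω_c¹ = 84/55
Stage 2: N_ring = 18 + 2·24 = 66
Stage 2: 18(ω_s−ω_c) = −66(ω_r−ω_c),  ω_s=0, ω_c=1
Stage 2: ω_r = 1 − (18/66)(0−1) = 14/11
  ⇒ ω_r²/ω_c² = 14/11
Coupling ω_c² = ω_r¹ ⇒ overall = 84/55 × 14/11 = 1176/605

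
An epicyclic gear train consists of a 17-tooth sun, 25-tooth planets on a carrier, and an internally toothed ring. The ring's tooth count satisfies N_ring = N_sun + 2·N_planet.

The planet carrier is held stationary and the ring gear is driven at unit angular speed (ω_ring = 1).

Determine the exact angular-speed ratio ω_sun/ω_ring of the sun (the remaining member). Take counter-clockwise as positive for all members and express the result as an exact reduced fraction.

N_ring = 17 + 2·25 = 67
17(ω_s−ω_c) = −67(ω_r−ω_c),  ω_c=0, ω_r=1
ω_s = 0 − (67/17)(1−0) = -67/17
ω_s/ω_r = -67/17

-67/17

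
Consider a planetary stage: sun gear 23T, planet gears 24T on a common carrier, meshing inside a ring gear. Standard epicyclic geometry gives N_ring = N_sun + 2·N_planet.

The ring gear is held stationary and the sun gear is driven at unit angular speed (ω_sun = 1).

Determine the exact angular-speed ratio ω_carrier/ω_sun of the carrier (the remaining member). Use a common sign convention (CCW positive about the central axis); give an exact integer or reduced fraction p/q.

23/94

N_ring = 23 + 2·24 = 71
23(ω_s−ω_c) = −71(ω_r−ω_c),  ω_r=0, ω_s=1
23(1−ω_c) = −71(0−ω_c)  ⇒  94ω_c = 23  ⇒  ω_c = 23/94
ω_c/ω_s = 23/94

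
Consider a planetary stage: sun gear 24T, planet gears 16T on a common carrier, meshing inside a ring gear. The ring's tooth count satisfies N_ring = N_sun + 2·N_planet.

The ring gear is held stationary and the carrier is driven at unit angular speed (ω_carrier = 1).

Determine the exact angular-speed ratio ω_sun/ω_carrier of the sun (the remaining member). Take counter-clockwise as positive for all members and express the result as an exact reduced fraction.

10/3

N_ring = 24 + 2·16 = 56
24(ω_s−ω_c) = −56(ω_r−ω_c),  ω_r=0, ω_c=1
ω_s = 1 − (56/24)(0−1) = 10/3
ω_s/ω_c = 10/3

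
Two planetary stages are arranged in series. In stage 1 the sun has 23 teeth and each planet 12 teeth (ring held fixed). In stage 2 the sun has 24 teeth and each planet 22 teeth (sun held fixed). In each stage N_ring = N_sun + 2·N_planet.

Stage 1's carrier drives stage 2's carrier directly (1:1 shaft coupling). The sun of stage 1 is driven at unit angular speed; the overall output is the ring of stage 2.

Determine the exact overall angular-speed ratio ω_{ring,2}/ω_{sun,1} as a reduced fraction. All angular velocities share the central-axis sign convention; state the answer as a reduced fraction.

Stage 1: N_ring = 23 + 2·12 = 47
Stage 1: 23(ω_s−ω_c) = −47(ω_r−ω_c),  ω_r=0, ω_s=1
Stage 1: 23(1−ω_c) = −47(0−ω_c)  ⇒  70ω_c = 23  ⇒  ω_c = 23/70
  ⇒ ω_c¹/ω_s¹ = 23/70
Stage 2: N_ring = 24 + 2·22 = 68
Stage 2: 24(ω_s−ω_c) = −68(ω_r−ω_c),  ω_s=0, ω_c=1
Stage 2: ω_r = 1 − (24/68)(0−1) = 23/17
  ⇒ ω_r²/ω_c² = 23/17
Coupling ω_c² = ω_c¹ ⇒ overall = 23/70 × 23/17 = 529/1190

529/1190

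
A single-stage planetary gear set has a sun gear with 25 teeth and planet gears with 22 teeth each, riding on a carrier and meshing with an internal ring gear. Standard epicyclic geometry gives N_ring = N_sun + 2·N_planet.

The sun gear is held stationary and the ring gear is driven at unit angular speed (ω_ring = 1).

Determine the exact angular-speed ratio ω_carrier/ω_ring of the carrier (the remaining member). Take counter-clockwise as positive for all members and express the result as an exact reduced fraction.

N_ring = 25 + 2·22 = 69
25(ω_s−ω_c) = −69(ω_r−ω_c),  ω_s=0, ω_r=1
25(0−ω_c) = −69(1−ω_c)  ⇒  94ω_c = 69  ⇒  ω_c = 69/94
ω_c/ω_r = 69/94

69/94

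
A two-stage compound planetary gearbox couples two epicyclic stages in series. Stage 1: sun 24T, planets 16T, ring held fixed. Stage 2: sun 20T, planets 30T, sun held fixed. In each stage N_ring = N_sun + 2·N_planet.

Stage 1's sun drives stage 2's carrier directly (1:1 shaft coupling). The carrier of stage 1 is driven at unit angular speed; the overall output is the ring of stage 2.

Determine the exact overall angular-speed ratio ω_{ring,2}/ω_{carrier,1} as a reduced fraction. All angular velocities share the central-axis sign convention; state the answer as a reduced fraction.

25/6

Stage 1: N_ring = 24 + 2·16 = 56
Stage 1: 24(ω_s−ω_c) = −56(ω_r−ω_c),  ω_r=0, ω_c=1
Stage 1: ω_s = 1 − (56/24)(0−1) = 10/3
  ⇒ ω_s¹/ω_c¹ = 10/3
Stage 2: N_ring = 20 + 2·30 = 80
Stage 2: 20(ω_s−ω_c) = −80(ω_r−ω_c),  ω_s=0, ω_c=1
Stage 2: ω_r = 1 − (20/80)(0−1) = 5/4
  ⇒ ω_r²/ω_c² = 5/4
Coupling ω_c² = ω_s¹ ⇒ overall = 10/3 × 5/4 = 25/6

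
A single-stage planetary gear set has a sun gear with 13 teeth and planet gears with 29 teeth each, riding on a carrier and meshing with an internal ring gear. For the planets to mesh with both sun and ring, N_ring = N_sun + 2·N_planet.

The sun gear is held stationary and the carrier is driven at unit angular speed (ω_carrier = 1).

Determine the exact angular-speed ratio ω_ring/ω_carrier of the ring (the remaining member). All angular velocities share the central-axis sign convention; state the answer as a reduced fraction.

N_ring = 13 + 2·29 = 71
13(ω_s−ω_c) = −71(ω_r−ω_c),  ω_s=0, ω_c=1
ω_r = 1 − (13/71)(0−1) = 84/71
ω_r/ω_c = 84/71

84/71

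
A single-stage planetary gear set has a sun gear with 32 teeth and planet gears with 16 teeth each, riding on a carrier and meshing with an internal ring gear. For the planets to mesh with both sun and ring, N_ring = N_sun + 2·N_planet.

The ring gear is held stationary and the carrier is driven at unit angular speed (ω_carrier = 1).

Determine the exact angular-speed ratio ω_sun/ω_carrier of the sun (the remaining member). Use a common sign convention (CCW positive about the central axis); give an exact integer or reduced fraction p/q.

3

N_ring = 32 + 2·16 = 64
32(ω_s−ω_c) = −64(ω_r−ω_c),  ω_r=0, ω_c=1
ω_s = 1 − (64/32)(0−1) = 3
ω_s/ω_c = 3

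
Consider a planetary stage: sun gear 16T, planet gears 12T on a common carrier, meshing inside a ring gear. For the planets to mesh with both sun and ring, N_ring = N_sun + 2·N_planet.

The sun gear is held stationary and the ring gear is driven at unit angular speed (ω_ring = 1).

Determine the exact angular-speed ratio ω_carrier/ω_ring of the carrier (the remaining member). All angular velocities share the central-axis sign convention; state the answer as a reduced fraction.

N_ring = 16 + 2·12 = 40
16(ω_s−ω_c) = −40(ω_r−ω_c),  ω_s=0, ω_r=1
16(0−ω_c) = −40(1−ω_c)  ⇒  56ω_c = 40  ⇒  ω_c = 5/7
ω_c/ω_r = 5/7

5/7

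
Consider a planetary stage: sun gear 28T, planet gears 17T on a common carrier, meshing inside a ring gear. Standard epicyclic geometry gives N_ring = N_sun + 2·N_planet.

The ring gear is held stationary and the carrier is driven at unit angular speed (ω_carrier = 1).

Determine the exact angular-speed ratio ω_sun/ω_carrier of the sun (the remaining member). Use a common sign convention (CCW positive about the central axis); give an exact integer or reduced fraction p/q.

45/14

N_ring = 28 + 2·17 = 62
28(ω_s−ω_c) = −62(ω_r−ω_c),  ω_r=0, ω_c=1
ω_s = 1 − (62/28)(0−1) = 45/14
ω_s/ω_c = 45/14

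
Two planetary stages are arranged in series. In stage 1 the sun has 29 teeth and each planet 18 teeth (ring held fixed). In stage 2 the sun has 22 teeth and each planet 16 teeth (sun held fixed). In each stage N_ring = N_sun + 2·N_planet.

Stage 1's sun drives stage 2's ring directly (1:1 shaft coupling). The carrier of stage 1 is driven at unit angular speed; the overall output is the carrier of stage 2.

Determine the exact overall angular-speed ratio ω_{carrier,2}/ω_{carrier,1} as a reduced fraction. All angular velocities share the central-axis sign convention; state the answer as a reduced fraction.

1269/551

Stage 1: N_ring = 29 + 2·18 = 65
Stage 1: 29(ω_s−ω_c) = −65(ω_r−ω_c),  ω_r=0, ω_c=1
Stage 1: ω_s = 1 − (65/29)(0−1) = 94/29
  ⇒ ω_s¹/ω_c¹ = 94/29
Stage 2: N_ring = 22 + 2·16 = 54
Stage 2: 22(ω_s−ω_c) = −54(ω_r−ω_c),  ω_s=0, ω_r=1
Stage 2: 22(0−ω_c) = −54(1−ω_c)  ⇒  76ω_c = 54  ⇒  ω_c = 27/38
  ⇒ ω_c²/ω_r² = 27/38
Coupling ω_r² = ω_s¹ ⇒ overall = 94/29 × 27/38 = 1269/551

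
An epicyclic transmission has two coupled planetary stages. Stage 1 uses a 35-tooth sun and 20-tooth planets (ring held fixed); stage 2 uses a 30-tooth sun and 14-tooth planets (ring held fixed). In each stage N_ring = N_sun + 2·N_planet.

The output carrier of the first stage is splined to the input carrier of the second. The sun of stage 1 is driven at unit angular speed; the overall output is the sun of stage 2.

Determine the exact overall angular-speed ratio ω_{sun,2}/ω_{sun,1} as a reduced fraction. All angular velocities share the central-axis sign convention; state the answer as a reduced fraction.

Stage 1: N_ring = 35 + 2·20 = 75
Stage 1: 35(ω_s−ω_c) = −75(ω_r−ω_c),  ω_r=0, ω_s=1
Stage 1: 35(1−ω_c) = −75(0−ω_c)  ⇒  110ω_c = 35  ⇒  ω_c = 7/22
  ⇒ ω_c¹/ω_s¹ = 7/22
Stage 2: N_ring = 30 + 2·14 = 58
Stage 2: 30(ω_s−ω_c) = −58(ω_r−ω_c),  ω_r=0, ω_c=1
Stage 2: ω_s = 1 − (58/30)(0−1) = 44/15
  ⇒ ω_s²/ω_c² = 44/15
Coupling ω_c² = ω_c¹ ⇒ overall = 7/22 × 44/15 = 14/15

14/15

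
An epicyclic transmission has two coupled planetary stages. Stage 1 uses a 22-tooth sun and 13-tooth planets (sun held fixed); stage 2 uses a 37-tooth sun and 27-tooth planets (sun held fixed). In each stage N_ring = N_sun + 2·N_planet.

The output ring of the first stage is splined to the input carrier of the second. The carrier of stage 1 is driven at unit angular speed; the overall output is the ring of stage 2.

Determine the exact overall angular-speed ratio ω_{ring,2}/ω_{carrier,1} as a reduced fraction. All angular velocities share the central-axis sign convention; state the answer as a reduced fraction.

80/39

Stage 1: N_ring = 22 + 2·13 = 48
Stage 1: 22(ω_s−ω_c) = −48(ω_r−ω_c),  ω_s=0, ω_c=1
Stage 1: ω_r = 1 − (22/48)(0−1) = 35/24
  ⇒ ω_r¹/ω_c¹ = 35/24
Stage 2: N_ring = 37 + 2·27 = 91
Stage 2: 37(ω_s−ω_c) = −91(ω_r−ω_c),  ω_s=0, ω_c=1
Stage 2: ω_r = 1 − (37/91)(0−1) = 128/91
  ⇒ ω_r²/ω_c² = 128/91
Coupling ω_c² = ω_r¹ ⇒ overall = 35/24 × 128/91 = 80/39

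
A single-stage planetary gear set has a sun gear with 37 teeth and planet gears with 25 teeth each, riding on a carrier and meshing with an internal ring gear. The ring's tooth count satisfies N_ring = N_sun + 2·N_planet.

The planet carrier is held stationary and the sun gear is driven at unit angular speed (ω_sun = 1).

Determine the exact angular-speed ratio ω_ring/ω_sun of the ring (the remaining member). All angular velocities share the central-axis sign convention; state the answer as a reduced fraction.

-37/87

N_ring = 37 + 2·25 = 87
37(ω_s−ω_c) = −87(ω_r−ω_c),  ω_c=0, ω_s=1
ω_r = 0 − (37/87)(1−0) = -37/87
ω_r/ω_s = -37/87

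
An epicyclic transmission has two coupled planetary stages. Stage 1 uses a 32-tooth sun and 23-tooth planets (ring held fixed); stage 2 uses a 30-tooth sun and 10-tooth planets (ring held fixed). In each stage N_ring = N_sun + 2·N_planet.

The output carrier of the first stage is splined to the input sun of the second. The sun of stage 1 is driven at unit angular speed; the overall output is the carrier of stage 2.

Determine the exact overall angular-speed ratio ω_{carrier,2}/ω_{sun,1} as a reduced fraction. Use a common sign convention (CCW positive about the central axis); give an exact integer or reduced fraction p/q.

6/55

Stage 1: N_ring = 32 + 2·23 = 78
Stage 1: 32(ω_s−ω_c) = −78(ω_r−ω_c),  ω_r=0, ω_s=1
Stage 1: 32(1−ω_c) = −78(0−ω_c)  ⇒  110ω_c = 32  ⇒  ω_c = 16/55
  ⇒ ω_c¹/ω_s¹ = 16/55
Stage 2: N_ring = 30 + 2·10 = 50
Stage 2: 30(ω_s−ω_c) = −50(ω_r−ω_c),  ω_r=0, ω_s=1
Stage 2: 30(1−ω_c) = −50(0−ω_c)  ⇒  80ω_c = 30  ⇒  ω_c = 3/8
  ⇒ ω_c²/ω_s² = 3/8
Coupling ω_s² = ω_c¹ ⇒ overall = 16/55 × 3/8 = 6/55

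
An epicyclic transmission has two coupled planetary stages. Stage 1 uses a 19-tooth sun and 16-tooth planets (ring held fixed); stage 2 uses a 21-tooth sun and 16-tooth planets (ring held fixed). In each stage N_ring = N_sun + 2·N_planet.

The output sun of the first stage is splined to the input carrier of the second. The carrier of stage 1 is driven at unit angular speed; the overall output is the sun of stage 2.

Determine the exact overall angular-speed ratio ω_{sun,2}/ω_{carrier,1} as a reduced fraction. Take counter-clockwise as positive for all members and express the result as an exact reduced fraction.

740/57

Stage 1: N_ring = 19 + 2·16 = 51
Stage 1: 19(ω_s−ω_c) = −51(ω_r−ω_c),  ω_r=0, ω_c=1
Stage 1: ω_s = 1 − (51/19)(0−1) = 70/19
  ⇒ ω_s¹/ω_c¹ = 70/19
Stage 2: N_ring = 21 + 2·16 = 53
Stage 2: 21(ω_s−ω_c) = −53(ω_r−ω_c),  ω_r=0, ω_c=1
Stage 2: ω_s = 1 − (53/21)(0−1) = 74/21
  ⇒ ω_s²/ω_c² = 74/21
Coupling ω_c² = ω_s¹ ⇒ overall = 70/19 × 74/21 = 740/57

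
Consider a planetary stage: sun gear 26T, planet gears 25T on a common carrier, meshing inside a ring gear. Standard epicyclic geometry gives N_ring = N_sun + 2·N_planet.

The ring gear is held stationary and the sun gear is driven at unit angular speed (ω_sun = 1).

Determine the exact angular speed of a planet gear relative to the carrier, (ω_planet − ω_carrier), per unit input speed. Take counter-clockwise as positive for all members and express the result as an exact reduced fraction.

N_ring = 26 + 2·25 = 76
26(ω_s−ω_c) = −76(ω_r−ω_c),  ω_r=0, ω_s=1
26(1−ω_c) = −76(0−ω_c)  ⇒  102ω_c = 26  ⇒  ω_c = 13/51
sun–planet: 26·(1−13/51) = −25·(ω_p−ω_c)  ⇒  ω_p−ω_c = −(26/25)·(38/51) = -988/1275

-988/1275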